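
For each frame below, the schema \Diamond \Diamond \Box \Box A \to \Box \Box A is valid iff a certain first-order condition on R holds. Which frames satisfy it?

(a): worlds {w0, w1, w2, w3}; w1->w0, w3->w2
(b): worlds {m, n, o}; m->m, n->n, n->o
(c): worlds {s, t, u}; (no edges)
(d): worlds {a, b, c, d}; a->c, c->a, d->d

The schema corresponds to a generalized confluence (Geach) condition: \forall x \forall y \forall z ((x R^2 y \wedge x R^2 z) \to \exists w (y R^2 w \wedge z = w)).
(a): holds.
(b): fails — nR²o, nR²n but no w with oR²w and n=w.
(c): holds.
(d): holds.
Valid on: (a), (c), (d).

(a), (c), (d)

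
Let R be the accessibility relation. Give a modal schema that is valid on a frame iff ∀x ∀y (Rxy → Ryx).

The condition is symmetry. The B schema q → □◇q defines it.
Suppose q→□◇q is valid. Take Rxy and set V(q)={x}. Then q at x, so □◇q at x, so ◇q at y, so some z with Ryz has q; z=x, i.e. Ryx.

q → □◇q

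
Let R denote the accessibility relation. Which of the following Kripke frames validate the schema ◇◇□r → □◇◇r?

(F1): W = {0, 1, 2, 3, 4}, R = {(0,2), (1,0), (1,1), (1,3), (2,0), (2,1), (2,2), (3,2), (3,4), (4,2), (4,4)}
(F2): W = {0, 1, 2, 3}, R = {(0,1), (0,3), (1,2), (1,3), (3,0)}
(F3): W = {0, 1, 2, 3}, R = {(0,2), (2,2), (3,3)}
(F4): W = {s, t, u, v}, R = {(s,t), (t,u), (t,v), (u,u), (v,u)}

(F1), (F3), (F4)

This is the axiom for a generalized confluence (Geach) condition; its first-order frame correspondent is ∀x ∀y ∀z ((xR²y ∧ xRz) → ∃w (yRw ∧ zR²w)).
(F1): ✓.
(F2): fails — 0R²0, 0R1 but no w with 0Rw and 1R²w.
(F3): ✓.
(F4): ✓.
Valid on: (F1), (F3), (F4).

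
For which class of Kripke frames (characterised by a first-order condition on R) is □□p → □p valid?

This schema is the C4 axiom.
Its frame correspondent is density — ∀x ∀y (Rxy → ∃z (Rxz ∧ Rzy)).

density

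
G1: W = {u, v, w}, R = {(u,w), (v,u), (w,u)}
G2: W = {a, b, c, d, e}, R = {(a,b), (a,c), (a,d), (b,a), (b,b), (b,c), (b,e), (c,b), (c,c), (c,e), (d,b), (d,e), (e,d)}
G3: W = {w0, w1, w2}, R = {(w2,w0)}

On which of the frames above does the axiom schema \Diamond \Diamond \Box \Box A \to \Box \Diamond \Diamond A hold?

G2, G3

This is the axiom for a generalized confluence (Geach) condition; its first-order frame correspondent is \forall x \forall y \forall z ((x R^2 y \wedge xRz) \to \exists w (y R^2 w \wedge z R^2 w)).
G1: fails — uR²u, uRw but no t with uR²t and wR²t.
G2: ✓.
G3: ✓.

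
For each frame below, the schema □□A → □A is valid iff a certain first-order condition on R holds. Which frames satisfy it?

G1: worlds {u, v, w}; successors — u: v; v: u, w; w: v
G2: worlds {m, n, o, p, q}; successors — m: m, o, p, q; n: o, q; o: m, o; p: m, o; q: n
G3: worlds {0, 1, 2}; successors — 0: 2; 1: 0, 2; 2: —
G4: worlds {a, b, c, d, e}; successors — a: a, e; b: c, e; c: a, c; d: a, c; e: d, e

The schema corresponds to density: ∀x ∀y (Rxy → ∃z (Rxz ∧ Rzy)).
G1: fails — Ruv but no z with Ruz and Rzv.
G2: fails — Rnq but no z with Rnz and Rzq.
G3: fails — R10 but no z with R1z and Rz0.
G4: holds.
Valid on: G4.

G4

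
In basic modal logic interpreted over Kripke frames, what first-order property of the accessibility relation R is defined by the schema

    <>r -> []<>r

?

the Euclidean property

Suppose ◇r→□◇r is valid. Take Rxy, Rxz and set V(r)={y}. Then ◇r at x, so □◇r at x, so ◇r at z, so some w with Rzw has r; w=y, i.e. Rzy. By symmetry of the argument, Ryz.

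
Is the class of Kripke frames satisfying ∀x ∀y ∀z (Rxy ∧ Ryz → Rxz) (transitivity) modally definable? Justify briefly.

Yes — defined by □p → □□p

Yes: it is transitivity, defined by the 4 schema □p → □□p.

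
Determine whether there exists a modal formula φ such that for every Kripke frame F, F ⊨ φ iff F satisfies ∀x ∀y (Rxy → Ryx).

Yes — defined by q → □◇q

Yes: it is symmetry, defined by the B schema q → □◇q.
Suppose q→□◇q is valid. Take Rxy and set V(q)={x}. Then q at x, so □◇q at x, so ◇q at y, so some z with Ryz has q; z=x, i.e. Ryx.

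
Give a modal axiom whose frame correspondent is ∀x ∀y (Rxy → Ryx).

A defining formula is s → □◇s (the B axiom).
Suppose s→□◇s is valid. Take Rxy and set V(s)={x}. Then s at x, so □◇s at x, so ◇s at y, so some z with Ryz has s; z=x, i.e. Ryx.

s → □◇s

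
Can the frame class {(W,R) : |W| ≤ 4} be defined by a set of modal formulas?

Any modally definable frame class is closed under disjoint unions.
Any modal formula valid on each of 5 disjoint one-world frames is valid on their disjoint union (validity is preserved under disjoint unions). Each one-world frame has |W|=1≤4, but the union has |W|=5.
Hence having at most 4 worlds is not modally definable.

Not definable by any modal formula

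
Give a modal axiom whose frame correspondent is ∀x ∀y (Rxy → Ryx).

ψ → □◇ψ

The condition is symmetry. The B schema ψ → □◇ψ defines it.
Suppose ψ→□◇ψ is valid. Take Rxy and set V(ψ)={x}. Then ψ at x, so □◇ψ at x, so ◇ψ at y, so some z with Ryz has ψ; z=x, i.e. Ryx.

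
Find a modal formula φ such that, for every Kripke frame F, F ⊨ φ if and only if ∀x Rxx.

This is reflexivity; the standard corresponding axiom is T: □s → s.
Suppose □s→s is valid. At any x set V(s)={w : Rxw}. Then □s holds at x, so s holds at x, i.e. Rxx.

□s → s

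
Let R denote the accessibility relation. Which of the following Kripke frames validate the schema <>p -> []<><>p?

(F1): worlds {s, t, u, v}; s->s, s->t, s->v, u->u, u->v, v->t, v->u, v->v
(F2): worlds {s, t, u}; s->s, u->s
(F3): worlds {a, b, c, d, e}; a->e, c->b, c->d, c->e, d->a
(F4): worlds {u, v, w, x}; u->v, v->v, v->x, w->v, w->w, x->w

This is the axiom for a generalized confluence (Geach) condition; its first-order frame correspondent is forall x forall y forall z ((xRy & xRz) -> exists w (y = w & z R^2 w)).
(F1): fails — sRs, sRt but no w with s=w and tR²w.
(F2): condition met.
(F3): fails — aRe, aRe but no w with e=w and eR²w.
(F4): fails — vRx, vRx but no t with x=t and xR²t.

(F2)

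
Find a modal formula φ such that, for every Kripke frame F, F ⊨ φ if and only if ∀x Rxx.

A defining formula is □ψ → ψ (the T axiom).

□ψ → ψ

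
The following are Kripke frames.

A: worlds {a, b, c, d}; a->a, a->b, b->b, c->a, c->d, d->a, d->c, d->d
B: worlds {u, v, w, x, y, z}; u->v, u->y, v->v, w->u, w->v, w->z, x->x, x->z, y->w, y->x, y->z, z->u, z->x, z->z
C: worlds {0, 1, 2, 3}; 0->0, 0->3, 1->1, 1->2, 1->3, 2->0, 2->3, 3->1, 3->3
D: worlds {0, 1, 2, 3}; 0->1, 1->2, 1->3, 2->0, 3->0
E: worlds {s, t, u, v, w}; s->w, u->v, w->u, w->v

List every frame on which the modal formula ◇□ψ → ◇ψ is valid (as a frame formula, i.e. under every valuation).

The schema corresponds to a generalized confluence (Geach) condition: ∀x ∀y (xRy → ∃w (yRw ∧ xRw)).
A: satisfies the condition.
B: fails — uRy but no t with yRt and uRt.
C: satisfies the condition.
D: fails — 0R1 but no w with 1Rw and 0Rw.
E: fails — sRw but no w* with wRw* and sRw*.

A, C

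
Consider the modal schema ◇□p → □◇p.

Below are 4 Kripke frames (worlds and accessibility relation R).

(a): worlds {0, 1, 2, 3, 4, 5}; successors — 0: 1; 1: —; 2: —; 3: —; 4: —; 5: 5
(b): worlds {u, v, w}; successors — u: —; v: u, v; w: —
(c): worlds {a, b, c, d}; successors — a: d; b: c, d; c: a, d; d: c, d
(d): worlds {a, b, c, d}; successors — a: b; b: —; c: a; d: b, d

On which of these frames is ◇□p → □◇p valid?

(c)

Frame correspondent (Sahlqvist): ∀x ∀y ∀z (Rxy ∧ Rxz → ∃w (Ryw ∧ Rzw)) — i.e. convergence.
(a): fails — R01 and R01 but 1 and 1 have no common successor.
(b): fails — Rvu and Rvu but u and u have no common successor.
(c): ✓.
(d): fails — Rab and Rab but b and b have no common successor.
Valid on: (c).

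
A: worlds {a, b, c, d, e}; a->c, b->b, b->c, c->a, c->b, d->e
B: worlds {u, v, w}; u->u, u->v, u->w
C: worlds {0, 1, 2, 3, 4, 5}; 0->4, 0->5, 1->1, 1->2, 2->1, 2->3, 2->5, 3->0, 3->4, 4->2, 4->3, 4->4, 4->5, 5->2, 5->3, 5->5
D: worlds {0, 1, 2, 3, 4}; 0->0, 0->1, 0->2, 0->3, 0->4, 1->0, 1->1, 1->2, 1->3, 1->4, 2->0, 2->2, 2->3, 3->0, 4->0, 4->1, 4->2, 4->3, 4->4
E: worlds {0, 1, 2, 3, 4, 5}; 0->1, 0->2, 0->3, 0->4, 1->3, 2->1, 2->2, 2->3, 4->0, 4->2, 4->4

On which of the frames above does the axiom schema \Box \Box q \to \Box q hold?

B, D

Frame correspondent (Sahlqvist): \forall x \forall y (Rxy \to \exists z (Rxz \wedge Rzy)) — i.e. density.
A: fails — Rde but no z with Rdz and Rze.
B: holds.
C: fails — R30 but no z with R3z and Rz0.
D: holds.
E: fails — R13 but no z with R1z and Rz3.
Valid on: B, D.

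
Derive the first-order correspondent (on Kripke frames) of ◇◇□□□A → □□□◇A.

∀x ∀y ∀z ((xR²y ∧ xR³z) → ∃w (yR³w ∧ zRw))

This is a Sahlqvist (Geach-type) schema ◇^2□^3A → □^3◇^1A.
First-order correspondent: ∀x ∀y ∀z ((xR²y ∧ xR³z) → ∃w (yR³w ∧ zRw)).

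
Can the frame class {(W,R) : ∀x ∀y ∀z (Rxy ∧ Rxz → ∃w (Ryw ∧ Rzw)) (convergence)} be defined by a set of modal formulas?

Definable; ◇□r → □◇r defines it

This is a Sahlqvist condition; the .2 axiom ◇□r → □◇r defines it.
Suppose ◇□r→□◇r is valid. Take Rxy, Rxz and set V(r)={w : Ryw}. Then □r at y so ◇□r at x, so □◇r at x, so ◇r at z, giving w with Rzw and Ryw.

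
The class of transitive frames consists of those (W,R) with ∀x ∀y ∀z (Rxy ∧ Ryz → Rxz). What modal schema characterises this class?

□r → □□r

This is transitivity; the standard corresponding axiom is 4: □r → □□r.
Suppose □r→□□r is valid. Take Rxy, Ryz and set V(r)={w : Rxw}. Then □r at x, so □□r at x, so □r at y, so r at z, i.e. Rxz.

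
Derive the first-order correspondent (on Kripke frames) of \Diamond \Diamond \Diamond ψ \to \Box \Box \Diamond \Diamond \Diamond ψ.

This is a Sahlqvist (Geach-type) schema ◇^3□^0ψ → □^2◇^3ψ.
First-order correspondent: \forall x \forall y \forall z ((x R^3 y \wedge x R^2 z) \to \exists w (y = w \wedge z R^3 w)).

\forall x \forall y \forall z ((x R^3 y \wedge x R^2 z) \to \exists w (y = w \wedge z R^3 w))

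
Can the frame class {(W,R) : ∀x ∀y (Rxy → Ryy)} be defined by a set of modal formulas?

Yes, by □(□q → q)

The condition is shift-reflexivity. A defining modal formula is □(□q → q).
Suppose □(□q→q) is valid. Take Rxy and set V(q)={w : Ryw}. Then at y, □q holds; since □(□q→q) at x, □q→q at y, so q at y, i.e. Ryy.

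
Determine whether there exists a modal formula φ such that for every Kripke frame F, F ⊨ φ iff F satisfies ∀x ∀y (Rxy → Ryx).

Yes: it is symmetry, defined by the B schema q → □◇q.
Suppose q→□◇q is valid. Take Rxy and set V(q)={x}. Then q at x, so □◇q at x, so ◇q at y, so some z with Ryz has q; z=x, i.e. Ryx.

Yes — defined by q → □◇q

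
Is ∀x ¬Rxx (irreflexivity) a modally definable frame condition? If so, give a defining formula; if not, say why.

If a class were modally definable it would be closed under surjective bounded morphisms (Goldblatt–Thomason).
The 4-cycle (worlds a,b,c,d with a→b→c→d→a) is irreflexive, and the map sending every world to a single reflexive point • is a surjective bounded morphism (forth: every edge maps to (•,•); back: every world has a successor). So any modal formula valid on the 4-cycle is also valid on the reflexive point, which is not irreflexive.
So no modal formula (or set of formulas) defines exactly the irreflexive frames.

No — not modally definable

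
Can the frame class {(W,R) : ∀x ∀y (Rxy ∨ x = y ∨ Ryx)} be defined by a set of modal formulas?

Not modally definable

If a class were modally definable it would be closed under disjoint unions (Goldblatt–Thomason).
Take 2 disjoint single-world reflexive frames: each is trivially connected, but their disjoint union has 2 worlds with no edge between distinct components, so it is not connected.
Hence connectedness of R is not modally definable.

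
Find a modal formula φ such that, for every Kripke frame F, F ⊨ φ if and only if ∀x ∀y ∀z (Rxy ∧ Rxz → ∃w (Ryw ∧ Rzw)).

◇□r → □◇r

This is convergence; the standard corresponding axiom is .2: ◇□r → □◇r.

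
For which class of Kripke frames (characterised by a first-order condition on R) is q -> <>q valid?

reflexivity: forall x Rxx

Equivalently (dual form): □q → q.
Suppose □q→q is valid. At any x set V(q)={w : Rxw}. Then □q holds at x, so q holds at x, i.e. Rxx.
The converse is a direct semantic check.
So the correspondent is reflexivity.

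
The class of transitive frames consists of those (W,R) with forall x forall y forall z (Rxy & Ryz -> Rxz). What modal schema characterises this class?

The condition is transitivity. The 4 schema □s → □□s defines it.
Suppose □s→□□s is valid. Take Rxy, Ryz and set V(s)={w : Rxw}. Then □s at x, so □□s at x, so □s at y, so s at z, i.e. Rxz.

□s → □□s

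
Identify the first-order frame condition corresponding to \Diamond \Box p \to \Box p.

Replacing p by ¬p and contraposing gives the equivalent schema ◇p → □◇p.
Suppose ◇p→□◇p is valid. Take Rxy, Rxz and set V(p)={y}. Then ◇p at x, so □◇p at x, so ◇p at z, so some w with Rzw has p; w=y, i.e. Rzy. By symmetry of the argument, Ryz.
Conversely, on a frame with the Euclidean property the schema holds at every world under every valuation.
Frame condition: \forall x \forall y \forall z (Rxy \wedge Rxz \to Ryz).

The Euclidean property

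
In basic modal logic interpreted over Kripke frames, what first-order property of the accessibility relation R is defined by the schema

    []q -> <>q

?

Suppose □q→◇q is valid. At any x set V(q)=W. Then □q at x, so ◇q at x, so x has a successor.

seriality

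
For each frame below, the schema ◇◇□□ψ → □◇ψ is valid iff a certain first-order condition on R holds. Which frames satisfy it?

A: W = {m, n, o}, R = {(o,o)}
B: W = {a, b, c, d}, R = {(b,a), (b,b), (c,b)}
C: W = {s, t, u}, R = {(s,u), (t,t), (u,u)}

This is the axiom for a generalized confluence (Geach) condition; its first-order frame correspondent is ∀x ∀y ∀z ((xR²y ∧ xRz) → ∃w (yR²w ∧ zRw)).
A: holds.
B: fails — bR²a, bRa but no w with aR²w and aRw.
C: holds.
Valid on: A, C.

A, C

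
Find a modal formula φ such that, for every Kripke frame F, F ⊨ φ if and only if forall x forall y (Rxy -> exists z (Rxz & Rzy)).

□□s → □s

The condition is density. The C4 schema □□s → □s defines it.
Suppose □□s→□s is valid. Take Rxy and set V(s)={w : xR²w}. Then □□s at x, so □s at x, so s at y, i.e. ∃z(Rxz∧Rzy).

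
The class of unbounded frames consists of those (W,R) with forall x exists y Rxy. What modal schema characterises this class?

A defining formula is □r → ◇r (the D axiom).
Suppose □r→◇r is valid. At any x set V(r)=W. Then □r at x, so ◇r at x, so x has a successor.

□r → ◇r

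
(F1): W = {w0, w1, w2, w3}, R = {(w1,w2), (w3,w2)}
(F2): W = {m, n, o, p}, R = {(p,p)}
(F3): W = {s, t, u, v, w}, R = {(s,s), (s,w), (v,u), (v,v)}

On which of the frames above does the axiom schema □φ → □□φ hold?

This is the axiom for transitivity; its first-order frame correspondent is ∀x ∀y ∀z (Rxy ∧ Ryz → Rxz).
(F1): condition met.
(F2): condition met.
(F3): condition met.
Valid on: (F1), (F2), (F3).

(F1), (F2), (F3)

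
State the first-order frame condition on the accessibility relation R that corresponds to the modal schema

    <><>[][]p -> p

This is a Sahlqvist (Geach-type) schema ◇^2□^2p → □^0◇^0p.
First-order correspondent: forall x forall y (x R^2 y -> exists w (y R^2 w & x = w)).

forall x forall y (x R^2 y -> exists w (y R^2 w & x = w))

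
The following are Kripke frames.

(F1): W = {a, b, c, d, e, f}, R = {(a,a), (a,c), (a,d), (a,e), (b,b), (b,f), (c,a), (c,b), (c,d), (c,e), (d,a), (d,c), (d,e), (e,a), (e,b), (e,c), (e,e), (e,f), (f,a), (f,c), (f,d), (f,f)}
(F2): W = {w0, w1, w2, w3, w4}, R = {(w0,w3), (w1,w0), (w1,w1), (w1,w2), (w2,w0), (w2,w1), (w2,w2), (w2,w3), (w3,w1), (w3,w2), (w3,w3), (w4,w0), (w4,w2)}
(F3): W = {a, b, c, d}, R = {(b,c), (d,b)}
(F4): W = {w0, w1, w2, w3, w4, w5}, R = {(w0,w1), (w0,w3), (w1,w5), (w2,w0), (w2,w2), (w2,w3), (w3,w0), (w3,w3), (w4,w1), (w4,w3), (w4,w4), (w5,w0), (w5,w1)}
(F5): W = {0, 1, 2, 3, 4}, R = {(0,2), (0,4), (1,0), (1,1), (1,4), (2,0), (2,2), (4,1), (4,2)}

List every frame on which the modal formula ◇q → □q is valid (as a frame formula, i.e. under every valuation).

(F3)

Frame correspondent (Sahlqvist): ∀x ∀y ∀z (Rxy ∧ Rxz → y = z) — i.e. partial functionality.
(F1): fails — a sees both a and c.
(F2): fails — w1 sees both w0 and w1.
(F3): holds.
(F4): fails — w0 sees both w1 and w3.
(F5): fails — 0 sees both 2 and 4.
Valid on: (F3).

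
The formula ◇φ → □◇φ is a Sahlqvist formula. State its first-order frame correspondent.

the Euclidean property: ∀x ∀y ∀z (Rxy ∧ Rxz → Ryz)

Suppose ◇φ→□◇φ is valid. Take Rxy, Rxz and set V(φ)={y}. Then ◇φ at x, so □◇φ at x, so ◇φ at z, so some w with Rzw has φ; w=y, i.e. Rzy. By symmetry of the argument, Ryz.
The converse is a direct semantic check.
So the correspondent is the Euclidean property.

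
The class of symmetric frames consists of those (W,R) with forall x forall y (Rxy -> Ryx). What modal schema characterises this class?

s → □◇s

The condition is symmetry. The B schema s → □◇s defines it.
Suppose s→□◇s is valid. Take Rxy and set V(s)={x}. Then s at x, so □◇s at x, so ◇s at y, so some z with Ryz has s; z=x, i.e. Ryx.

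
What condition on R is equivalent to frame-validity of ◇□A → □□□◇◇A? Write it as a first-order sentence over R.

This is a Sahlqvist (Geach-type) schema ◇^1□^1A → □^3◇^2A.
Minimal-valuation argument: fix x; take any y with xR^1y and any z with xR^3z. Set V(A) to the set of worlds R-reachable from y in exactly 1 step. Then □^1A holds at y, so the antecedent holds at x; validity forces ◇^2A at z, giving a w with zR^2w and yR^1w.
First-order correspondent: ∀x ∀y ∀z ((xRy ∧ xR³z) → ∃w (yRw ∧ zR²w)).

∀x ∀y ∀z ((xRy ∧ xR³z) → ∃w (yRw ∧ zR²w))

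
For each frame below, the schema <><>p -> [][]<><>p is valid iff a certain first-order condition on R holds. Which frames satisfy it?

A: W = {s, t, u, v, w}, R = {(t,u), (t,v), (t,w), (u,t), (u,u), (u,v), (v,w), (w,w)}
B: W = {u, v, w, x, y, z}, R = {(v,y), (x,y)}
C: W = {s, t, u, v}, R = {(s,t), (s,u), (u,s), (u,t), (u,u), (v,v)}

The schema corresponds to a generalized confluence (Geach) condition: forall x forall y forall z ((x R^2 y & x R^2 z) -> exists w (y = w & z R^2 w)).
A: fails — tR²t, tR²v but no w* with t=w* and vR²w*.
B: holds.
C: fails — sR²s, sR²t but no w with s=w and tR²w.

B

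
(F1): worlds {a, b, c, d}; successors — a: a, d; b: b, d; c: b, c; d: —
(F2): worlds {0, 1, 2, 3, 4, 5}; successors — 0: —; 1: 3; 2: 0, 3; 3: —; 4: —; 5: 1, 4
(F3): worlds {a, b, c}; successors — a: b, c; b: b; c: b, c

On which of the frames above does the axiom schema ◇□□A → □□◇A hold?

This is the axiom for a generalized confluence (Geach) condition; its first-order frame correspondent is ∀x ∀y ∀z ((xRy ∧ xR²z) → ∃w (yR²w ∧ zRw)).
(F1): fails — aRa, aR²d but no w with aR²w and dRw.
(F2): fails — 5R1, 5R²3 but no w with 1R²w and 3Rw.
(F3): ✓.

(F3)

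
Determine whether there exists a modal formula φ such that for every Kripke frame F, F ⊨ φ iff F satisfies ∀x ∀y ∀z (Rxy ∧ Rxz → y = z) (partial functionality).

Yes: it is partial functionality, defined by the CD schema ◇p → □p.

Yes, by ◇p → □p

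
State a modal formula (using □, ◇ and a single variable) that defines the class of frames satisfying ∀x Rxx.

□q → q

This is reflexivity; the standard corresponding axiom is T: □q → q.
Suppose □q→q is valid. At any x set V(q)={w : Rxw}. Then □q holds at x, so q holds at x, i.e. Rxx.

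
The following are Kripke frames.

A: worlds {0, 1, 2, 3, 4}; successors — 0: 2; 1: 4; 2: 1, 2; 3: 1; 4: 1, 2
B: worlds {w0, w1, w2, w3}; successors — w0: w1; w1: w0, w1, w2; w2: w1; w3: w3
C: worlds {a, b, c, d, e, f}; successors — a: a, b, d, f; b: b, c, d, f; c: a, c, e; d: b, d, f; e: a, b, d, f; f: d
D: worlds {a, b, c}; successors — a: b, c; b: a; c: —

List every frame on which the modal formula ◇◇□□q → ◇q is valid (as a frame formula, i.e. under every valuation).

B

This is the axiom for a generalized confluence (Geach) condition; its first-order frame correspondent is ∀x ∀y (xR²y → ∃w (yR²w ∧ xRw)).
A: fails — 1R²1 but no w with 1R²w and 1Rw.
B: ✓.
C: fails — cR²f but no w with fR²w and cRw.
D: fails — aR²a but no w with aR²w and aRw.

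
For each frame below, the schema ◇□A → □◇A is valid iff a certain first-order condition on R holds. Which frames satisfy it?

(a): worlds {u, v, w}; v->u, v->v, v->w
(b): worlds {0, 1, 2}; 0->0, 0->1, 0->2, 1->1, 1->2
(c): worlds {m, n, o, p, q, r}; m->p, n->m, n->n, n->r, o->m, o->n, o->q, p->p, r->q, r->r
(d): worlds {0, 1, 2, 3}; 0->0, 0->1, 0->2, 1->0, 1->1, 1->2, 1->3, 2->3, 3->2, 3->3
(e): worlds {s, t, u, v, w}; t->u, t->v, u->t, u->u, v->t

(e)

This is the axiom for convergence; its first-order frame correspondent is ∀x ∀y ∀z (Rxy ∧ Rxz → ∃w (Ryw ∧ Rzw)).
(a): fails — Rvu and Rvu but u and u have no common successor.
(b): fails — R00 and R02 but 0 and 2 have no common successor.
(c): fails — Rnn and Rnm but n and m have no common successor.
(d): fails — R00 and R02 but 0 and 2 have no common successor.
(e): satisfies the condition.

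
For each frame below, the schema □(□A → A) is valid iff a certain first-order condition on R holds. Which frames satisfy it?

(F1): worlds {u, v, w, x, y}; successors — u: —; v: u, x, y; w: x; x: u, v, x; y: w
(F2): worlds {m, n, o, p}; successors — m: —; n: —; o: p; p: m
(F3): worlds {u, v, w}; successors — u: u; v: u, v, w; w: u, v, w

(F3)

This is the axiom for shift-reflexivity; its first-order frame correspondent is ∀x ∀y (Rxy → Ryy).
(F1): fails — Rvu but not Ruu.
(F2): fails — Rop but not Rpp.
(F3): ✓.
Valid on: (F3).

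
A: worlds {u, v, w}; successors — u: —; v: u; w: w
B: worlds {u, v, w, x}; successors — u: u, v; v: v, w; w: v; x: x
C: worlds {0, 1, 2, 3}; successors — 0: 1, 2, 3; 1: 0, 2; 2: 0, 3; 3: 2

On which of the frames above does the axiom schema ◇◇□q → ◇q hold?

This is the axiom for a generalized confluence (Geach) condition; its first-order frame correspondent is ∀x ∀y (xR²y → ∃w (yRw ∧ xRw)).
A: holds.
B: holds.
C: fails — 2R²3 but no w with 3Rw and 2Rw.
Valid on: A, B.

A, B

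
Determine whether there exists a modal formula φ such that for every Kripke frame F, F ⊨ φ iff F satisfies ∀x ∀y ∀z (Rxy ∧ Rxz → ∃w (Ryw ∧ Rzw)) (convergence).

Definable; ◇□p → □◇p defines it

Yes: it is convergence, defined by the .2 schema ◇□p → □◇p.
Suppose ◇□p→□◇p is valid. Take Rxy, Rxz and set V(p)={w : Ryw}. Then □p at y so ◇□p at x, so □◇p at x, so ◇p at z, giving w with Rzw and Ryw.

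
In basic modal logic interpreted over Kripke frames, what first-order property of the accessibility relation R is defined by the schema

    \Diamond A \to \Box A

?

Suppose ◇A→□A is valid. Take Rxy, Rxz and set V(A)={y}. Then ◇A at x, so □A at x, so A at z, i.e. z=y.
Conversely, any frame satisfying \forall x \forall y \forall z (Rxy \wedge Rxz \to y = z) validates the schema.
So the correspondent is partial functionality.

partial functionality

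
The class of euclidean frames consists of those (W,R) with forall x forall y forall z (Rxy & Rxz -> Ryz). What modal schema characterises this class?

◇s → □◇s

The condition is the Euclidean property. The 5 schema ◇s → □◇s defines it.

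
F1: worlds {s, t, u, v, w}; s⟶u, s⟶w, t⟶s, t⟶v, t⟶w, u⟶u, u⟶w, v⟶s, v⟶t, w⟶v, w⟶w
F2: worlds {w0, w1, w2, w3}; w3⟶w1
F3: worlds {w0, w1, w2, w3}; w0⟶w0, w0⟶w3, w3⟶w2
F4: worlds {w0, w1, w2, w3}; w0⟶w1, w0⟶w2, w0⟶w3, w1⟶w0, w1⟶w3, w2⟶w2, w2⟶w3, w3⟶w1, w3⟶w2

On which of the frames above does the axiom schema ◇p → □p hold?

F2

This is the axiom for partial functionality; its first-order frame correspondent is ∀x ∀y ∀z (Rxy ∧ Rxz → y = z).
F1: fails — s sees both u and w.
F2: satisfies the condition.
F3: fails — w0 sees both w0 and w3.
F4: fails — w0 sees both w1 and w2.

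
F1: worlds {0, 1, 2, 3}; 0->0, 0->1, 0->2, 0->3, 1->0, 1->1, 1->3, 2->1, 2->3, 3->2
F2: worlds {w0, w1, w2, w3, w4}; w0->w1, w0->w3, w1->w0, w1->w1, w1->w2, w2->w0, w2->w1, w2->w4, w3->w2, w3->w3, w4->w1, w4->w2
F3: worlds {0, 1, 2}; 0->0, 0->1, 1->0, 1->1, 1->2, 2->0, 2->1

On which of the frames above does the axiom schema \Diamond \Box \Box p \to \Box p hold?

F3

This is the axiom for a generalized confluence (Geach) condition; its first-order frame correspondent is \forall x \forall y \forall z ((xRy \wedge xRz) \to \exists w (y R^2 w \wedge z = w)).
F1: fails — 0R3, 0R0 but no w with 3R²w and 0=w.
F2: fails — w2Rw0, w2Rw4 but no w with w0R²w and w4=w.
F3: condition met.
Valid on: F3.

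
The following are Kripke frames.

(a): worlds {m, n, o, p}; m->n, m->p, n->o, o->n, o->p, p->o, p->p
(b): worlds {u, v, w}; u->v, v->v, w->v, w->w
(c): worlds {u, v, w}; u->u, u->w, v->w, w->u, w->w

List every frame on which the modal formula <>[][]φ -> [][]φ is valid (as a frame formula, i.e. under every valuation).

(c)

This is the axiom for a generalized confluence (Geach) condition; its first-order frame correspondent is forall x forall y forall z ((xRy & x R^2 z) -> exists w (y R^2 w & z = w)).
(a): fails — mRn, mR²o but no w with nR²w and o=w.
(b): fails — wRv, wR²w but no t with vR²t and w=t.
(c): satisfies the condition.
Valid on: (c).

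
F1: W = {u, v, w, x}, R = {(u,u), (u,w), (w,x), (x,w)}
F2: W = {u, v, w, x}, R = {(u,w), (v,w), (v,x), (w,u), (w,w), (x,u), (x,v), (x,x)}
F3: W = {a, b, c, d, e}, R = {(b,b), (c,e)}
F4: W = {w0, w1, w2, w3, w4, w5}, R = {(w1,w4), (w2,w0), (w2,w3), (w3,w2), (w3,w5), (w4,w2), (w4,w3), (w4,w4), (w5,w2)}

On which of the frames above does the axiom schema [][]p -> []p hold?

F2

The schema corresponds to density: forall x forall y (Rxy -> exists z (Rxz & Rzy)).
F1: fails — Rxw but no z with Rxz and Rzw.
F2: ✓.
F3: fails — Rce but no z with Rcz and Rze.
F4: fails — Rw3w5 but no z with Rw3z and Rzw5.
Valid on: F2.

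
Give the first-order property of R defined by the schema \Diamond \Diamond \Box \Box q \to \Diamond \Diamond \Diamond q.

\forall x \forall y (x R^2 y \to \exists w (y R^2 w \wedge x R^3 w))

This is a Sahlqvist (Geach-type) schema ◇^2□^2q → □^0◇^3q.
Minimal-valuation argument: fix x; take any y with xR^2y and any z with xR^0z. Set V(q) to the set of worlds R-reachable from y in exactly 2 steps. Then □^2q holds at y, so the antecedent holds at x; validity forces ◇^3q at z, giving a w with zR^3w and yR^2w.
First-order correspondent: \forall x \forall y (x R^2 y \to \exists w (y R^2 w \wedge x R^3 w)).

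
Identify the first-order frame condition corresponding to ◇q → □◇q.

Suppose ◇q→□◇q is valid. Take Rxy, Rxz and set V(q)={y}. Then ◇q at x, so □◇q at x, so ◇q at z, so some w with Rzw has q; w=y, i.e. Rzy. By symmetry of the argument, Ryz.
Conversely, on a frame with the Euclidean property the schema holds at every world under every valuation.
So the correspondent is the Euclidean property.

the Euclidean property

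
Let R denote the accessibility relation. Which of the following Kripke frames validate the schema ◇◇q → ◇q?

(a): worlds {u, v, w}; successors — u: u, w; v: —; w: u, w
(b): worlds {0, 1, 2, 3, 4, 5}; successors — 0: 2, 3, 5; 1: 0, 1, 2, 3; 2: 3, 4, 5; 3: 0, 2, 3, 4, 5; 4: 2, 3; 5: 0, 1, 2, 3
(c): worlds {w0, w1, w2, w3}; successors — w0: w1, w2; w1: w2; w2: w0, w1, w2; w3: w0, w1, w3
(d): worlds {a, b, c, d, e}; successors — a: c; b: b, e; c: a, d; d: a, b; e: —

(a)

The schema corresponds to transitivity: ∀x ∀y ∀z (Rxy ∧ Ryz → Rxz).
(a): ✓.
(b): fails — R53 and R34 but not R54.
(c): fails — Rw1w2 and Rw2w1 but not Rw1w1.
(d): fails — Rcd and Rdb but not Rcb.
Valid on: (a).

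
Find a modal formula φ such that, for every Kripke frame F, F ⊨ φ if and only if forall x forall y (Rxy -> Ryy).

The condition is shift-reflexivity. The T□ schema □(□s → s) defines it.
Suppose □(□s→s) is valid. Take Rxy and set V(s)={w : Ryw}. Then at y, □s holds; since □(□s→s) at x, □s→s at y, so s at y, i.e. Ryy.

□(□s → s)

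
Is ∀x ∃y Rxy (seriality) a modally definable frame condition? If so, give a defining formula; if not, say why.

The condition is seriality. A defining modal formula is □r → ◇r.

Definable; □r → ◇r defines it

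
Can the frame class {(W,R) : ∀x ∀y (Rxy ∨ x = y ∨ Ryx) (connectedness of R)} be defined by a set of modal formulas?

Not modally definable

Modal frame validity is preserved under disjoint unions.
Take 4 disjoint single-world reflexive frames: each is trivially connected, but their disjoint union has 4 worlds with no edge between distinct components, so it is not connected.
So the class is not modally definable.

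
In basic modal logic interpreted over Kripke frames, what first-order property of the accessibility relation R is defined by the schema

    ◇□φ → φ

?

This is a form of the B axiom.
Its frame correspondent is symmetry — ∀x ∀y (Rxy → Ryx).

symmetry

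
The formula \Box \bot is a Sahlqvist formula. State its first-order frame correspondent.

Emptiness of R

This is the Ver axiom.
It corresponds to emptiness of R: \forall x \forall y \neg Rxy.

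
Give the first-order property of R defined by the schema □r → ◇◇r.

∀x ∃w (xRw ∧ xR²w)

This is a Sahlqvist (Geach-type) schema ◇^0□^1r → □^0◇^2r.
First-order correspondent: ∀x ∃w (xRw ∧ xR²w).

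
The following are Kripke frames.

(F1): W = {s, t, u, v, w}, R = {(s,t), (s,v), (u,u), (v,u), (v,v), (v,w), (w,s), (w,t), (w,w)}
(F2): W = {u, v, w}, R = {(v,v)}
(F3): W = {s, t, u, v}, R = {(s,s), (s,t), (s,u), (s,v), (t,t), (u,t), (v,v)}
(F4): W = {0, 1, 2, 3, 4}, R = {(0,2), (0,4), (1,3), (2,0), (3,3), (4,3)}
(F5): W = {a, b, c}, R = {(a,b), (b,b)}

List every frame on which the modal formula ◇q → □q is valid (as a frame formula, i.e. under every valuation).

This is the axiom for partial functionality; its first-order frame correspondent is ∀x ∀y ∀z (Rxy ∧ Rxz → y = z).
(F1): fails — s sees both t and v.
(F2): ✓.
(F3): fails — s sees both s and t.
(F4): fails — 0 sees both 2 and 4.
(F5): ✓.
Valid on: (F2), (F5).

(F2), (F5)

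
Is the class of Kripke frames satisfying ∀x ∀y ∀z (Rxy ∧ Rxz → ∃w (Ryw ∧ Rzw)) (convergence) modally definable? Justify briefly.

Yes: it is convergence, defined by the .2 schema ◇□r → □◇r.
Suppose ◇□r→□◇r is valid. Take Rxy, Rxz and set V(r)={w : Ryw}. Then □r at y so ◇□r at x, so □◇r at x, so ◇r at z, giving w with Rzw and Ryw.

Yes, by ◇□r → □◇r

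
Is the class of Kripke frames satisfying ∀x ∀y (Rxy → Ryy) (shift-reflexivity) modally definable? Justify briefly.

Yes: it is shift-reflexivity, defined by the T□ schema □(□r → r).
Suppose □(□r→r) is valid. Take Rxy and set V(r)={w : Ryw}. Then at y, □r holds; since □(□r→r) at x, □r→r at y, so r at y, i.e. Ryy.

Definable; □(□r → r) defines it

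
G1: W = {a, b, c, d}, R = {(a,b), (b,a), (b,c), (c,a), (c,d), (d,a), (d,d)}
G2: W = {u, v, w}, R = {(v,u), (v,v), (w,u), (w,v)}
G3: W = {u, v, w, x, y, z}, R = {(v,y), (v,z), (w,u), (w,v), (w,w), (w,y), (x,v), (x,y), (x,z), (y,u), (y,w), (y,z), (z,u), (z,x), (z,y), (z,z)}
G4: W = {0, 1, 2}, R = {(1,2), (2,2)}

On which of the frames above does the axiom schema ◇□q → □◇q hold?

The schema corresponds to convergence: ∀x ∀y ∀z (Rxy ∧ Rxz → ∃w (Ryw ∧ Rzw)).
G1: fails — Rbc and Rba but c and a have no common successor.
G2: fails — Rvu and Rvu but u and u have no common successor.
G3: fails — Rww and Rwu but w and u have no common successor.
G4: ✓.
Valid on: G4.

G4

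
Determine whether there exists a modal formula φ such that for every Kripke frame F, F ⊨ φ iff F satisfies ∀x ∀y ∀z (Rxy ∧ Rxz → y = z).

Yes — defined by ◇q → □q

This is a Sahlqvist condition; the CD axiom ◇q → □q defines it.
Suppose ◇q→□q is valid. Take Rxy, Rxz and set V(q)={y}. Then ◇q at x, so □q at x, so q at z, i.e. z=y.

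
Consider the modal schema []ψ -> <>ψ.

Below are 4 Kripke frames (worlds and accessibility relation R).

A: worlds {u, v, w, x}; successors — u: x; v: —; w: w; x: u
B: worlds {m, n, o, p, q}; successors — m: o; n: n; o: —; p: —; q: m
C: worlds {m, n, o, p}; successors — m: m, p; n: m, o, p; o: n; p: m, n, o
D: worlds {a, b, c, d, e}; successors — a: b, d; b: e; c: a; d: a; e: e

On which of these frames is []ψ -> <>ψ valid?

C, D

The schema corresponds to seriality: forall x exists y Rxy.
A: fails — world v has no successor.
B: fails — world o has no successor.
C: satisfies the condition.
D: satisfies the condition.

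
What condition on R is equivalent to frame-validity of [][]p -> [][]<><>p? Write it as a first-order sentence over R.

forall x forall z (x R^2 z -> exists w (x R^2 w & z R^2 w))

This is a Sahlqvist (Geach-type) schema ◇^0□^2p → □^2◇^2p.
Minimal-valuation argument: fix x; take any y with xR^0y and any z with xR^2z. Set V(p) to the set of worlds R-reachable from y in exactly 2 steps. Then □^2p holds at y, so the antecedent holds at x; validity forces ◇^2p at z, giving a w with zR^2w and yR^2w.
First-order correspondent: forall x forall z (x R^2 z -> exists w (x R^2 w & z R^2 w)).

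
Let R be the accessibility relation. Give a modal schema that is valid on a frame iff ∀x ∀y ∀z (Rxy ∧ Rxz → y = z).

◇s → □s

The condition is partial functionality. The CD schema ◇s → □s defines it.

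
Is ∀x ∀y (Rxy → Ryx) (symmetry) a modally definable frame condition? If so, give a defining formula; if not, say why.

Yes: it is symmetry, defined by the B schema q → □◇q.
Suppose q→□◇q is valid. Take Rxy and set V(q)={x}. Then q at x, so □◇q at x, so ◇q at y, so some z with Ryz has q; z=x, i.e. Ryx.

Definable; q → □◇q defines it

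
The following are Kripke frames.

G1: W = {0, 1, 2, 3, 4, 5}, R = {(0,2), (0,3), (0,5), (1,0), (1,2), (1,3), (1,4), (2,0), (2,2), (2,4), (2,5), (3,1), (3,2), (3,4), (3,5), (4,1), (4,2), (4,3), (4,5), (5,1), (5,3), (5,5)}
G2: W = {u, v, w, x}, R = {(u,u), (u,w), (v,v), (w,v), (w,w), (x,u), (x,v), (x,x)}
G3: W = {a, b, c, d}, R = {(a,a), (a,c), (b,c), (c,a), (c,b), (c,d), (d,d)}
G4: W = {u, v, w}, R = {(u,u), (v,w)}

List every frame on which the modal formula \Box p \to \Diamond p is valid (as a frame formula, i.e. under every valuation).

G1, G2, G3

The schema corresponds to seriality: \forall x \exists y Rxy.
G1: holds.
G2: holds.
G3: holds.
G4: fails — world w has no successor.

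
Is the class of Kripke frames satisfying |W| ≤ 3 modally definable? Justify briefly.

Any modally definable frame class is closed under disjoint unions.
Any modal formula valid on each of 4 disjoint one-world frames is valid on their disjoint union (validity is preserved under disjoint unions). Each one-world frame has |W|=1≤3, but the union has |W|=4.
So the class is not modally definable.

Not definable by any modal formula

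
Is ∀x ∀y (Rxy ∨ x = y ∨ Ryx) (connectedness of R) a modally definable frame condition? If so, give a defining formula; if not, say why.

If a class were modally definable it would be closed under disjoint unions (Goldblatt–Thomason).
Take 4 disjoint single-world reflexive frames: each is trivially connected, but their disjoint union has 4 worlds with no edge between distinct components, so it is not connected.
So the class is not modally definable.

Not definable by any modal formula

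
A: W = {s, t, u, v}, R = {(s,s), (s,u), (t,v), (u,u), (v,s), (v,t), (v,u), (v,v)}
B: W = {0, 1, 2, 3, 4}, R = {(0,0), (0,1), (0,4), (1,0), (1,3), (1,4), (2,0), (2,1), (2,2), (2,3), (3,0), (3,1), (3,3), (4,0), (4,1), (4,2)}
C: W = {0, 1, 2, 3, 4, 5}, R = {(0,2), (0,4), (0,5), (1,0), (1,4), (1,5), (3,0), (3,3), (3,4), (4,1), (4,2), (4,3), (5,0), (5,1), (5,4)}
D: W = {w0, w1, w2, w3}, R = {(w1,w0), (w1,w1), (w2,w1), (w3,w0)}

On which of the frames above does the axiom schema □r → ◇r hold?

Frame correspondent (Sahlqvist): ∀x ∃y Rxy — i.e. seriality.
A: condition met.
B: condition met.
C: fails — world 2 has no successor.
D: fails — world w0 has no successor.

A, B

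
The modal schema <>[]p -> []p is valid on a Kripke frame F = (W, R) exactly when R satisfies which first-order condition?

the Euclidean property: forall x forall y forall z (Rxy & Rxz -> Ryz)

Replacing p by ¬p and contraposing gives the equivalent schema ◇p → □◇p.
Suppose ◇p→□◇p is valid. Take Rxy, Rxz and set V(p)={y}. Then ◇p at x, so □◇p at x, so ◇p at z, so some w with Rzw has p; w=y, i.e. Rzy. By symmetry of the argument, Ryz.
The converse is a direct semantic check.
Frame condition: forall x forall y forall z (Rxy & Rxz -> Ryz).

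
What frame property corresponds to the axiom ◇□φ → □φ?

the Euclidean property

This is a form of the 5 axiom.
Its frame correspondent is the Euclidean property — ∀x ∀y ∀z (Rxy ∧ Rxz → Ryz).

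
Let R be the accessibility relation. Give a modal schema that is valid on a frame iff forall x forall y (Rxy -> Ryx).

The condition is symmetry. The B schema ψ → □◇ψ defines it.

ψ → □◇ψ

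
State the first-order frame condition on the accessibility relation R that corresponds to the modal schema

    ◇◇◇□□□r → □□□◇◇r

∀x ∀y ∀z ((xR³y ∧ xR³z) → ∃w (yR³w ∧ zR²w))

This is a Sahlqvist (Geach-type) schema ◇^3□^3r → □^3◇^2r.
Minimal-valuation argument: fix x; take any y with xR^3y and any z with xR^3z. Set V(r) to the set of worlds R-reachable from y in exactly 3 steps. Then □^3r holds at y, so the antecedent holds at x; validity forces ◇^2r at z, giving a w with zR^2w and yR^3w.
First-order correspondent: ∀x ∀y ∀z ((xR³y ∧ xR³z) → ∃w (yR³w ∧ zR²w)).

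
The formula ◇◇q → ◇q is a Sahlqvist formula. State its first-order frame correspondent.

This schema is equivalent to the 4 axiom □q → □□q.
It corresponds to transitivity: ∀x ∀y ∀z (Rxy ∧ Ryz → Rxz).

transitivity: ∀x ∀y ∀z (Rxy ∧ Ryz → Rxz)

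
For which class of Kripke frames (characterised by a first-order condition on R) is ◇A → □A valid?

Partial functionality

Suppose ◇A→□A is valid. Take Rxy, Rxz and set V(A)={y}. Then ◇A at x, so □A at x, so A at z, i.e. z=y.
The converse is a direct semantic check.
Frame condition: ∀x ∀y ∀z (Rxy ∧ Rxz → y = z).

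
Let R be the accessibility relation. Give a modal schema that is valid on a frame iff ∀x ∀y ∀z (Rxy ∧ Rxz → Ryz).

◇s → □◇s

The condition is the Euclidean property. The 5 schema ◇s → □◇s defines it.
Suppose ◇s→□◇s is valid. Take Rxy, Rxz and set V(s)={y}. Then ◇s at x, so □◇s at x, so ◇s at z, so some w with Rzw has s; w=y, i.e. Rzy. By symmetry of the argument, Ryz.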